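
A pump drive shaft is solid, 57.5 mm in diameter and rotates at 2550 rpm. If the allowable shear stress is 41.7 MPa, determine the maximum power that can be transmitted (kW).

J = πd⁴/32 = π(0.0575)⁴/32 = 1.073×10^-6 m⁴.
T_max = τ_allow·J/r = 4.17×10^7 × 1.073×10^-6 / 0.0288 = 1557 N·m.
ω = 2π·2550/60 = 267.0 rad/s, so P_max = T_max·ω = 4.157×10^5 W.

416 kW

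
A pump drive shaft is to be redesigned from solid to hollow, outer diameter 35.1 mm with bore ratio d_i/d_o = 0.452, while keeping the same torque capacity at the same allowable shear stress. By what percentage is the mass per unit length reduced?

Equal τ_max and T ⇒ the solid shaft needs d_s³ = d_o³(1−k⁴), so d_s = 35.1·(1−0.452⁴)^(1/3) = 34.60 mm.
Area ratio A_h/A_s = d_o²(1−k²)/d_s² = (1−k²)/(1−k⁴)^(2/3) = 0.8186.
Mass saving = 1 − 0.8186 = 18.1 %.

18.1 %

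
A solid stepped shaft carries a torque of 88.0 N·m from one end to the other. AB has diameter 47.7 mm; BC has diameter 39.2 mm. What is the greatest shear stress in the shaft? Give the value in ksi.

1.08 ksi

Under the same torque, τ_max = 16T/(πd³) is largest where d is smallest — segment BC (d = 39.2 mm).
τ_max = 16·88.00/(π·(0.0392)³) = 7.440×10^6 Pa.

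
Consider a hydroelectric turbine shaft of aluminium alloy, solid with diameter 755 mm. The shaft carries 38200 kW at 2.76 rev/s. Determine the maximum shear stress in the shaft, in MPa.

ω = 2π·2.76 = 17.34 rad/s, so T = P/ω = 38200×10³ / 17.34 = 2.203e6 N·m.
J = πd⁴/32 = π(0.755)⁴/32 = 0.03190 m⁴.
τ_max = T·r/J = 2.203e6 × 0.378 / 0.03190 = 2.607×10^7 Pa.

26.1 MPa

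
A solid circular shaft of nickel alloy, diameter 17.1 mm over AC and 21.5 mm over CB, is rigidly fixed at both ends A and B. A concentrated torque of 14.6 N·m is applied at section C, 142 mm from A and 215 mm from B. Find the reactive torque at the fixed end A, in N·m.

5.51 N·m

Compatibility: T_A·a/J_AC = T_B·b/J_CB with T_A + T_B = T₀.
J_AC = 8.39×10^-9 m⁴, J_CB = 2.10×10^-8 m⁴, so T_A = T₀·(J_AC/a)/((J_AC/a)+(J_CB/b)) = 5.508 N·m, T_B = 9.092 N·m.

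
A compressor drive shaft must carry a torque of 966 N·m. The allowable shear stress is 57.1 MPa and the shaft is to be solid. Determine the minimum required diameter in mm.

For a solid shaft τ_max = 16T/(πd³), so d = (16T/(π τ_allow))^(1/3) = (16·966.0/(π·5.71×10^7))^(1/3) = 0.04417 m.

44.2 mm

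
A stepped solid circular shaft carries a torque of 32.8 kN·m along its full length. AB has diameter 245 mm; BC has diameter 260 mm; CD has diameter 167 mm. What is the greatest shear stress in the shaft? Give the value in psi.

Under the same torque, τ_max = 16T/(πd³) is largest where d is smallest — segment CD (d = 167 mm).
τ_max = 16·32800/(π·(0.167)³) = 3.587×10^7 Pa.

5200 psi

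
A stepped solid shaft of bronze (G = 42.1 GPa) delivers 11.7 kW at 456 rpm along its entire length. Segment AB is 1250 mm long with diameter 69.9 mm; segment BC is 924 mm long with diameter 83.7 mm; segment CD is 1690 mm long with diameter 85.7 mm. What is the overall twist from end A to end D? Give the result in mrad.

6.08 mrad

ω = 2π·456/60 = 47.75 rad/s, so T = P/ω = 11.7×10³ / 47.75 = 245.0 N·m.
J_AB = π(0.0699)⁴/32 = 2.34×10^-6 m⁴; J_BC = π(0.0837)⁴/32 = 4.82×10^-6 m⁴; J_CD = π(0.0857)⁴/32 = 5.30×10^-6 m⁴.
θ = (T/G)·Σ L_i/J_i = (245.0/42.1×10⁹)·(1.25/2.34×10^-6 + 0.924/4.82×10^-6 + 1.69/5.30×10^-6) = 6.077×10^-3 rad.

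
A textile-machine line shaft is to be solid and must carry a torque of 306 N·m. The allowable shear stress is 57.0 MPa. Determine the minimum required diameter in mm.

For a solid shaft τ_max = 16T/(πd³), so d = (16T/(π τ_allow))^(1/3) = (16·306.0/(π·5.70×10^7))^(1/3) = 0.03013 m.

30.1 mm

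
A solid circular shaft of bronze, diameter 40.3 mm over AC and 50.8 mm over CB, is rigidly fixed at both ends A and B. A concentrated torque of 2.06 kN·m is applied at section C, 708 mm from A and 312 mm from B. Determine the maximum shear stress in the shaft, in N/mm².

Compatibility: T_A·a/J_AC = T_B·b/J_CB with T_A + T_B = T₀.
J_AC = 2.59×10^-7 m⁴, J_CB = 6.54×10^-7 m⁴, so T_A = T₀·(J_AC/a)/((J_AC/a)+(J_CB/b)) = 306.1 N·m, T_B = 1754 N·m.
τ in each portion: τ_AC = 2.38×10^7 Pa, τ_CB = 6.81×10^7 Pa; maximum is in CB.
τ_max = T_CB·r/J = 1754·0.0254/6.54×10^-7 = 6.814×10^7 Pa.

68.1 N/mm²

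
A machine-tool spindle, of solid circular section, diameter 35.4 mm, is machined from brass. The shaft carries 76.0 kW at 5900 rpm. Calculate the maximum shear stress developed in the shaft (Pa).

1.41e7 Pa

ω = 2π·5900/60 = 617.8 rad/s, so T = P/ω = 76.0×10³ / 617.8 = 123.0 N·m.
J = πd⁴/32 = π(0.0354)⁴/32 = 1.542×10^-7 m⁴.
τ_max = T·r/J = 123.0 × 0.0177 / 1.542×10^-7 = 1.412×10^7 Pa.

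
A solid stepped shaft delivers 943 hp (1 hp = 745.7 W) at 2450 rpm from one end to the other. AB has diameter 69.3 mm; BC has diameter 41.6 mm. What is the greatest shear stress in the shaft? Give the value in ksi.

ω = 2π·2450/60 = 256.6 rad/s, so T = P/ω = 943×745.7 / 256.6 = 2741 N·m.
Under the same torque, τ_max = 16T/(πd³) is largest where d is smallest — segment BC (d = 41.6 mm).
τ_max = 16·2741/(π·(0.0416)³) = 1.939×10^8 Pa.

28.1 ksi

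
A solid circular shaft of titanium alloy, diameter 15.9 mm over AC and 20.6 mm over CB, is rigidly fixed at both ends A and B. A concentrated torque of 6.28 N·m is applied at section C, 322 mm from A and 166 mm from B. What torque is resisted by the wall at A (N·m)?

0.971 N·m

Compatibility: T_A·a/J_AC = T_B·b/J_CB with T_A + T_B = T₀.
J_AC = 6.27×10^-9 m⁴, J_CB = 1.77×10^-8 m⁴, so T_A = T₀·(J_AC/a)/((J_AC/a)+(J_CB/b)) = 0.9713 N·m, T_B = 5.309 N·m.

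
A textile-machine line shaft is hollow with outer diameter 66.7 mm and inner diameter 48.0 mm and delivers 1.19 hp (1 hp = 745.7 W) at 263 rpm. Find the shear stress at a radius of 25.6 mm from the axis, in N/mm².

ω = 2π·263/60 = 27.54 rad/s, so T = P/ω = 1.19×745.7 / 27.54 = 32.22 N·m.
J = π(d_o⁴ − d_i⁴)/32 = π(0.0667⁴ − 0.0480⁴)/32 = 1.422×10^-6 m⁴.
Shear stress varies linearly with radius: τ = T·r/J = 32.22 × 0.0256 / 1.422×10^-6 = 5.801×10^5 Pa.

0.580 N/mm²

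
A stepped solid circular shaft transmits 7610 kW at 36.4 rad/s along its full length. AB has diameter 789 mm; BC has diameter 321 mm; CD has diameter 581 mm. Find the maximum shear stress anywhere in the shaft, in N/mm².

ω = 36.4 rad/s, so T = P/ω = 7610×10³ / 36.40 = 209100 N·m.
Under the same torque, τ_max = 16T/(πd³) is largest where d is smallest — segment BC (d = 321 mm).
τ_max = 16·209100/(π·(0.321)³) = 3.219×10^7 Pa.

32.2 N/mm²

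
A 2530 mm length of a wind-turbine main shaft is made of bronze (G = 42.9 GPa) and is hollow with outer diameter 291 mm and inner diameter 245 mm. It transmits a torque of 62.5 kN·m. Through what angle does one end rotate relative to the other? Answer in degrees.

J = π(d_o⁴ − d_i⁴)/32 = π(0.291⁴ − 0.245⁴)/32 = 3.503×10^-4 m⁴.
θ = T·L/(G·J) = 62500 × 2.53 / (42.9×10⁹ × 3.503×10^-4) = 0.01052 rad.

0.603°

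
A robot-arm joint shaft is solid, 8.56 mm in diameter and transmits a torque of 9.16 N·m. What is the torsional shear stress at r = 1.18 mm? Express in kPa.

J = πd⁴/32 = π(0.00856)⁴/32 = 5.271×10^-10 m⁴.
Shear stress varies linearly with radius: τ = T·r/J = 9.160 × 0.00118 / 5.271×10^-10 = 2.051×10^7 Pa.

20500 kPa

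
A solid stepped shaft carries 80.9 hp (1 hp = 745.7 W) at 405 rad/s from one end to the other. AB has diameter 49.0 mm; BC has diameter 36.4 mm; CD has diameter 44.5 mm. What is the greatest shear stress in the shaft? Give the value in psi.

2280 psi

ω = 405 rad/s, so T = P/ω = 80.9×745.7 / 405.0 = 149.0 N·m.
Under the same torque, τ_max = 16T/(πd³) is largest where d is smallest — segment BC (d = 36.4 mm).
τ_max = 16·149.0/(π·(0.0364)³) = 1.573×10^7 Pa.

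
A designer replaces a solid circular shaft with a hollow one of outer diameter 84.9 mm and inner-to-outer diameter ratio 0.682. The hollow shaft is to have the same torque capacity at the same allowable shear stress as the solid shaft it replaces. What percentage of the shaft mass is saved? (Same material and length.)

37.1 %

Equal τ_max and T ⇒ the solid shaft needs d_s³ = d_o³(1−k⁴), so d_s = 84.9·(1−0.682⁴)^(1/3) = 78.27 mm.
Area ratio A_h/A_s = d_o²(1−k²)/d_s² = (1−k²)/(1−k⁴)^(2/3) = 0.6293.
Mass saving = 1 − 0.6293 = 37.1 %.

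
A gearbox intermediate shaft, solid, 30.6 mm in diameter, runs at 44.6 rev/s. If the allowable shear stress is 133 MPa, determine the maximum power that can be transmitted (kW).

210 kW

J = πd⁴/32 = π(0.0306)⁴/32 = 8.608×10^-8 m⁴.
T_max = τ_allow·J/r = 1.33×10^8 × 8.608×10^-8 / 0.0153 = 748.2 N·m.
ω = 2π·44.6 = 280.2 rad/s, so P_max = T_max·ω = 2.097×10^5 W.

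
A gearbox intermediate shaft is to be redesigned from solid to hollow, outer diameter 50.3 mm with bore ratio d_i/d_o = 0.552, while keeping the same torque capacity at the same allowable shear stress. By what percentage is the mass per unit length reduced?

25.8 %

Equal τ_max and T ⇒ the solid shaft needs d_s³ = d_o³(1−k⁴), so d_s = 50.3·(1−0.552⁴)^(1/3) = 48.69 mm.
Area ratio A_h/A_s = d_o²(1−k²)/d_s² = (1−k²)/(1−k⁴)^(2/3) = 0.7420.
Mass saving = 1 − 0.7420 = 25.8 %.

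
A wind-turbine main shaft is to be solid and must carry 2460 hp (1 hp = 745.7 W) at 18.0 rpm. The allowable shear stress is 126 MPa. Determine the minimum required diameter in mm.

340 mm

ω = 2π·18.0/60 = 1.885 rad/s, so T = P/ω = 2460×745.7 / 1.885 = 973200 N·m.
For a solid shaft τ_max = 16T/(πd³), so d = (16T/(π τ_allow))^(1/3) = (16·973200/(π·1.26×10^8))^(1/3) = 0.3401 m.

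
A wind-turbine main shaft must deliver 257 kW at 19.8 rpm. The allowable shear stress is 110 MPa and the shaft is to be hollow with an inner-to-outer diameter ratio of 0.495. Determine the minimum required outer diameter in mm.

183 mm

ω = 2π·19.8/60 = 2.073 rad/s, so T = P/ω = 257×10³ / 2.073 = 123900 N·m.
For a hollow shaft with d_i/d_o = 0.495: τ_max = 16T/(π d_o³ (1−k⁴)), so d_o = [16T/(π τ_allow (1−k⁴))]^(1/3) = [16·123900/(π·1.10×10^8·0.9400)]^(1/3) = 0.1828 m.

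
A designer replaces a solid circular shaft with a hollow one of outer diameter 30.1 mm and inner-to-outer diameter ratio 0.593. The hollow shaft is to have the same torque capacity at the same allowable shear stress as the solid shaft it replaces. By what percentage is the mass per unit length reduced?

Equal τ_max and T ⇒ the solid shaft needs d_s³ = d_o³(1−k⁴), so d_s = 30.1·(1−0.593⁴)^(1/3) = 28.80 mm.
Area ratio A_h/A_s = d_o²(1−k²)/d_s² = (1−k²)/(1−k⁴)^(2/3) = 0.7080.
Mass saving = 1 − 0.7080 = 29.2 %.

29.2 %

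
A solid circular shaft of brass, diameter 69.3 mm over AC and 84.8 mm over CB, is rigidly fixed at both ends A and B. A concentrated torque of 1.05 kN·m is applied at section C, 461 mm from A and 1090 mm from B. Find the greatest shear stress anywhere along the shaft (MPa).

Compatibility: T_A·a/J_AC = T_B·b/J_CB with T_A + T_B = T₀.
J_AC = 2.26×10^-6 m⁴, J_CB = 5.08×10^-6 m⁴, so T_A = T₀·(J_AC/a)/((J_AC/a)+(J_CB/b)) = 538.9 N·m, T_B = 511.1 N·m.
τ in each portion: τ_AC = 8.25×10^6 Pa, τ_CB = 4.27×10^6 Pa; maximum is in AC.
τ_max = T_AC·r/J = 538.9·0.0347/2.26×10^-6 = 8.247×10^6 Pa.

8.25 MPa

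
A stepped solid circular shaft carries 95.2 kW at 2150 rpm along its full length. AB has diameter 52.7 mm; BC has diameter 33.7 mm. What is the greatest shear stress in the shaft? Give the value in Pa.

ω = 2π·2150/60 = 225.1 rad/s, so T = P/ω = 95.2×10³ / 225.1 = 422.8 N·m.
Under the same torque, τ_max = 16T/(πd³) is largest where d is smallest — segment BC (d = 33.7 mm).
τ_max = 16·422.8/(π·(0.0337)³) = 5.627×10^7 Pa.

5.63e7 Pa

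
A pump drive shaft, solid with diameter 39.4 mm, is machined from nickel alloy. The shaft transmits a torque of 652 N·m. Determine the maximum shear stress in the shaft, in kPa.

54300 kPa

J = πd⁴/32 = π(0.0394)⁴/32 = 2.366×10^-7 m⁴.
τ_max = T·r/J = 652.0 × 0.0197 / 2.366×10^-7 = 5.429×10^7 Pa.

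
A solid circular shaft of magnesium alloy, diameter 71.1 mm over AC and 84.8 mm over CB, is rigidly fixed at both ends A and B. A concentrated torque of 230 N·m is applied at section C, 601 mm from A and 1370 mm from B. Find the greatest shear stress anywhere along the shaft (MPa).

1.73 MPa

Compatibility: T_A·a/J_AC = T_B·b/J_CB with T_A + T_B = T₀.
J_AC = 2.51×10^-6 m⁴, J_CB = 5.08×10^-6 m⁴, so T_A = T₀·(J_AC/a)/((J_AC/a)+(J_CB/b)) = 121.8 N·m, T_B = 108.2 N·m.
τ in each portion: τ_AC = 1.73×10^6 Pa, τ_CB = 9.03×10^5 Pa; maximum is in AC.
τ_max = T_AC·r/J = 121.8·0.0355/2.51×10^-6 = 1.726×10^6 Pa.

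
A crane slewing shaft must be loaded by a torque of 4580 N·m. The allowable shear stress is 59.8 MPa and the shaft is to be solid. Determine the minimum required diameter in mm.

For a solid shaft τ_max = 16T/(πd³), so d = (16T/(π τ_allow))^(1/3) = (16·4580/(π·5.98×10^7))^(1/3) = 0.07307 m.

73.1 mm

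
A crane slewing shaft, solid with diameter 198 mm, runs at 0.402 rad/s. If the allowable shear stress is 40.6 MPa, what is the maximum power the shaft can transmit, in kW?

24.9 kW

J = πd⁴/32 = π(0.198)⁴/32 = 1.509×10^-4 m⁴.
T_max = τ_allow·J/r = 4.06×10^7 × 1.509×10^-4 / 0.0990 = 61880 N·m.
ω = 0.402 rad/s, so P_max = T_max·ω = 2.488×10^4 W.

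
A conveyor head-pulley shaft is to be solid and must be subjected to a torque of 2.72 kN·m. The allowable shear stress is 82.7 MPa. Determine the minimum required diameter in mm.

55.1 mm

For a solid shaft τ_max = 16T/(πd³), so d = (16T/(π τ_allow))^(1/3) = (16·2720/(π·8.27×10^7))^(1/3) = 0.05512 m.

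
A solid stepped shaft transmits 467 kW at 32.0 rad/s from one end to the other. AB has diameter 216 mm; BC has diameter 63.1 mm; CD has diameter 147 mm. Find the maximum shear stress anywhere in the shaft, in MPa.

ω = 32.0 rad/s, so T = P/ω = 467×10³ / 32.00 = 14590 N·m.
Under the same torque, τ_max = 16T/(πd³) is largest where d is smallest — segment BC (d = 63.1 mm).
τ_max = 16·14590/(π·(0.0631)³) = 2.958×10^8 Pa.

296 MPa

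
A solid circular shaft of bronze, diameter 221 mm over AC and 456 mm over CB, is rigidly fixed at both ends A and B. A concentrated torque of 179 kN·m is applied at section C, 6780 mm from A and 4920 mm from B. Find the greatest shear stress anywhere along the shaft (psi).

1340 psi

Compatibility: T_A·a/J_AC = T_B·b/J_CB with T_A + T_B = T₀.
J_AC = 2.34×10^-4 m⁴, J_CB = 4.24×10^-3 m⁴, so T_A = T₀·(J_AC/a)/((J_AC/a)+(J_CB/b)) = 6890 N·m, T_B = 172100 N·m.
τ in each portion: τ_AC = 3.25×10^6 Pa, τ_CB = 9.24×10^6 Pa; maximum is in CB.
τ_max = T_CB·r/J = 172100·0.228/4.24×10^-3 = 9.244×10^6 Pa.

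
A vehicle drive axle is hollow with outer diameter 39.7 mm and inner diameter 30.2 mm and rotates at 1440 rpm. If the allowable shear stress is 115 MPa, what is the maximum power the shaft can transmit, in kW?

J = π(d_o⁴ − d_i⁴)/32 = π(0.0397⁴ − 0.0302⁴)/32 = 1.622×10^-7 m⁴.
T_max = τ_allow·J/r = 1.15×10^8 × 1.622×10^-7 / 0.0199 = 939.7 N·m.
ω = 2π·1440/60 = 150.8 rad/s, so P_max = T_max·ω = 1.417×10^5 W.

142 kW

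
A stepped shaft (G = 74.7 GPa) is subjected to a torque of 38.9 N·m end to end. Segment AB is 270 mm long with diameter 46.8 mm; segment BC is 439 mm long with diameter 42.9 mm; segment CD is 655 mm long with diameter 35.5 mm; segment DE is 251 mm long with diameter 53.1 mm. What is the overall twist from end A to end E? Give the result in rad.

0.00334 rad

J_AB = π(0.0468)⁴/32 = 4.71×10^-7 m⁴; J_BC = π(0.0429)⁴/32 = 3.33×10^-7 m⁴; J_CD = π(0.0355)⁴/32 = 1.56×10^-7 m⁴; J_DE = π(0.0531)⁴/32 = 7.81×10^-7 m⁴.
θ = (T/G)·Σ L_i/J_i = (38.90/74.7×10⁹)·(0.270/4.71×10^-7 + 0.439/3.33×10^-7 + 0.655/1.56×10^-7 + 0.251/7.81×10^-7) = 3.341×10^-3 rad.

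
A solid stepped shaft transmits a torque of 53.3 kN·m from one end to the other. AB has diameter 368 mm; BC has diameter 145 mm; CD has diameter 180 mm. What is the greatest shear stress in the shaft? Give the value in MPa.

Under the same torque, τ_max = 16T/(πd³) is largest where d is smallest — segment BC (d = 145 mm).
τ_max = 16·53300/(π·(0.145)³) = 8.904×10^7 Pa.

89.0 MPa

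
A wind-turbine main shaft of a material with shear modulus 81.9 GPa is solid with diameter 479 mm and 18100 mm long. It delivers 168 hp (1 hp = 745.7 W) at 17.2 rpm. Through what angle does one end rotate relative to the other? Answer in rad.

ω = 2π·17.2/60 = 1.801 rad/s, so T = P/ω = 168×745.7 / 1.801 = 69550 N·m.
J = πd⁴/32 = π(0.479)⁴/32 = 5.168×10^-3 m⁴.
θ = T·L/(G·J) = 69550 × 18.1 / (81.9×10⁹ × 5.168×10^-3) = 2.974×10^-3 rad.

0.00297 rad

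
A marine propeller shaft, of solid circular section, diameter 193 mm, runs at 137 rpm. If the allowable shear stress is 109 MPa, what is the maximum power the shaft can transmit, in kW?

2210 kW

J = πd⁴/32 = π(0.193)⁴/32 = 1.362×10^-4 m⁴.
T_max = τ_allow·J/r = 1.09×10^8 × 1.362×10^-4 / 0.0965 = 153900 N·m.
ω = 2π·137/60 = 14.35 rad/s, so P_max = T_max·ω = 2.207×10^6 W.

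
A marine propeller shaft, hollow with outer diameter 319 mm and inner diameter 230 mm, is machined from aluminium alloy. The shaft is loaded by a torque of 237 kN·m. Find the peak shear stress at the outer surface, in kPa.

51000 kPa

J = π(d_o⁴ − d_i⁴)/32 = π(0.319⁴ − 0.230⁴)/32 = 7.419×10^-4 m⁴.
τ_max = T·r/J = 237000 × 0.160 / 7.419×10^-4 = 5.095×10^7 Pa.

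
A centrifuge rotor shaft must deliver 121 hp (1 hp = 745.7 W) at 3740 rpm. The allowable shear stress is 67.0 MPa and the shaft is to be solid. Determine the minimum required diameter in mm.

26.0 mm

ω = 2π·3740/60 = 391.7 rad/s, so T = P/ω = 121×745.7 / 391.7 = 230.4 N·m.
For a solid shaft τ_max = 16T/(πd³), so d = (16T/(π τ_allow))^(1/3) = (16·230.4/(π·6.70×10^7))^(1/3) = 0.02597 m.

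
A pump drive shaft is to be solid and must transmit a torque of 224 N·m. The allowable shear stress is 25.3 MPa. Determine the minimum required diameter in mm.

35.6 mm

For a solid shaft τ_max = 16T/(πd³), so d = (16T/(π τ_allow))^(1/3) = (16·224.0/(π·2.53×10^7))^(1/3) = 0.03559 m.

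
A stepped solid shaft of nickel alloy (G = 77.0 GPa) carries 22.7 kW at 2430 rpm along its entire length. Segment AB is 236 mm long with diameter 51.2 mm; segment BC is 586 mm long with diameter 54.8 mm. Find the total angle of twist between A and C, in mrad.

ω = 2π·2430/60 = 254.5 rad/s, so T = P/ω = 22.7×10³ / 254.5 = 89.21 N·m.
J_AB = π(0.0512)⁴/32 = 6.75×10^-7 m⁴; J_BC = π(0.0548)⁴/32 = 8.85×10^-7 m⁴.
θ = (T/G)·Σ L_i/J_i = (89.21/77.0×10⁹)·(0.236/6.75×10^-7 + 0.586/8.85×10^-7) = 1.172×10^-3 rad.

1.17 mrad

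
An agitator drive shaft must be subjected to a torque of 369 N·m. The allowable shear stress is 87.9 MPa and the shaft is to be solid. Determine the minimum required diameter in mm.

27.8 mm

For a solid shaft τ_max = 16T/(πd³), so d = (16T/(π τ_allow))^(1/3) = (16·369.0/(π·8.79×10^7))^(1/3) = 0.02775 m.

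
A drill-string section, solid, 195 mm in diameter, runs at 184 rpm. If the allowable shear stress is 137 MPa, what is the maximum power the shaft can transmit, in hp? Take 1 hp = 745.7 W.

J = πd⁴/32 = π(0.195)⁴/32 = 1.420×10^-4 m⁴.
T_max = τ_allow·J/r = 1.37×10^8 × 1.420×10^-4 / 0.0975 = 199500 N·m.
ω = 2π·184/60 = 19.27 rad/s, so P_max = T_max·ω = 3.843×10^6 W.

5150 hp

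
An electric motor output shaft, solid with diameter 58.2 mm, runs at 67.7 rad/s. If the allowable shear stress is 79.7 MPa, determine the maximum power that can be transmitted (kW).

209 kW

J = πd⁴/32 = π(0.0582)⁴/32 = 1.126×10^-6 m⁴.
T_max = τ_allow·J/r = 7.97×10^7 × 1.126×10^-6 / 0.0291 = 3085 N·m.
ω = 67.7 rad/s, so P_max = T_max·ω = 2.089×10^5 W.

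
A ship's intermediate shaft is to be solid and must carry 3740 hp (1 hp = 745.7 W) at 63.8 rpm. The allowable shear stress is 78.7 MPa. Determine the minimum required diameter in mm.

ω = 2π·63.8/60 = 6.681 rad/s, so T = P/ω = 3740×745.7 / 6.681 = 417400 N·m.
For a solid shaft τ_max = 16T/(πd³), so d = (16T/(π τ_allow))^(1/3) = (16·417400/(π·7.87×10^7))^(1/3) = 0.3001 m.

300 mm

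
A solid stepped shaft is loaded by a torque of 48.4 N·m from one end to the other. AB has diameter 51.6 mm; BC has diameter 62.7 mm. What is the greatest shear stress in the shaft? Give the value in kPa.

Under the same torque, τ_max = 16T/(πd³) is largest where d is smallest — segment AB (d = 51.6 mm).
τ_max = 16·48.40/(π·(0.0516)³) = 1.794×10^6 Pa.

1790 kPa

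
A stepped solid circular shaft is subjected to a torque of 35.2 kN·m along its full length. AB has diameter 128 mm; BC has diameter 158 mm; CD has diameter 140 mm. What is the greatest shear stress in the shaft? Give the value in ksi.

12.4 ksi

Under the same torque, τ_max = 16T/(πd³) is largest where d is smallest — segment AB (d = 128 mm).
τ_max = 16·35200/(π·(0.128)³) = 8.548×10^7 Pa.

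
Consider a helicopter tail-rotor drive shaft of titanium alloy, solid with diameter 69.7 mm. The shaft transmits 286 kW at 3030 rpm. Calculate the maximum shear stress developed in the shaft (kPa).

13600 kPa

ω = 2π·3030/60 = 317.3 rad/s, so T = P/ω = 286×10³ / 317.3 = 901.4 N·m.
J = πd⁴/32 = π(0.0697)⁴/32 = 2.317×10^-6 m⁴.
τ_max = T·r/J = 901.4 × 0.0348 / 2.317×10^-6 = 1.356×10^7 Pa.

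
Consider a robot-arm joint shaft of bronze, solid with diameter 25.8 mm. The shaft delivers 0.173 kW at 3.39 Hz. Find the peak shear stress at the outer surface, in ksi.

ω = 2π·3.39 = 21.30 rad/s, so T = P/ω = 0.173×10³ / 21.30 = 8.122 N·m.
J = πd⁴/32 = π(0.0258)⁴/32 = 4.350×10^-8 m⁴.
τ_max = T·r/J = 8.122 × 0.0129 / 4.350×10^-8 = 2.409×10^6 Pa.

0.349 ksi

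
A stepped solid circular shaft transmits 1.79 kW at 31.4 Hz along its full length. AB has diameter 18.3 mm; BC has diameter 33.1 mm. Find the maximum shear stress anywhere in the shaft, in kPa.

7540 kPa

ω = 2π·31.4 = 197.3 rad/s, so T = P/ω = 1.79×10³ / 197.3 = 9.073 N·m.
Under the same torque, τ_max = 16T/(πd³) is largest where d is smallest — segment AB (d = 18.3 mm).
τ_max = 16·9.073/(π·(0.0183)³) = 7.540×10^6 Pa.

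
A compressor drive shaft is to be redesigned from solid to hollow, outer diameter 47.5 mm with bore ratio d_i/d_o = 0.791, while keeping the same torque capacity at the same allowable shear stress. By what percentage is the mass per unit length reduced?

Equal τ_max and T ⇒ the solid shaft needs d_s³ = d_o³(1−k⁴), so d_s = 47.5·(1−0.791⁴)^(1/3) = 40.25 mm.
Area ratio A_h/A_s = d_o²(1−k²)/d_s² = (1−k²)/(1−k⁴)^(2/3) = 0.5213.
Mass saving = 1 − 0.5213 = 47.9 %.

47.9 %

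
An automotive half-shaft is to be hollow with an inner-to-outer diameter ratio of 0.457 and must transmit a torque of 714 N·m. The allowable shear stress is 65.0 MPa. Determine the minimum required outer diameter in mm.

38.8 mm

For a hollow shaft with d_i/d_o = 0.457: τ_max = 16T/(π d_o³ (1−k⁴)), so d_o = [16T/(π τ_allow (1−k⁴))]^(1/3) = [16·714.0/(π·6.50×10^7·0.9564)]^(1/3) = 0.03882 m.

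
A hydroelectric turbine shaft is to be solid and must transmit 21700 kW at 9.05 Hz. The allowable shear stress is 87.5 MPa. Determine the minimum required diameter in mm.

ω = 2π·9.05 = 56.86 rad/s, so T = P/ω = 21700×10³ / 56.86 = 381600 N·m.
For a solid shaft τ_max = 16T/(πd³), so d = (16T/(π τ_allow))^(1/3) = (16·381600/(π·8.75×10^7))^(1/3) = 0.2811 m.

281 mm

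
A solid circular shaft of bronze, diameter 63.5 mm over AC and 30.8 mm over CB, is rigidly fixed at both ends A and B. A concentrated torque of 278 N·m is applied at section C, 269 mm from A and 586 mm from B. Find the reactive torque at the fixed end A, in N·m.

Compatibility: T_A·a/J_AC = T_B·b/J_CB with T_A + T_B = T₀.
J_AC = 1.60×10^-6 m⁴, J_CB = 8.83×10^-8 m⁴, so T_A = T₀·(J_AC/a)/((J_AC/a)+(J_CB/b)) = 271.1 N·m, T_B = 6.888 N·m.

271 N·m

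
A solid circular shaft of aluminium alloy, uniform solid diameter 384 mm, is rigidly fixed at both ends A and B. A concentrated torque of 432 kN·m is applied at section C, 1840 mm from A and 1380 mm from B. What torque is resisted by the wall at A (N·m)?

With uniform GJ and both ends fixed, compatibility θ_AC = θ_CB gives T_A·a = T_B·b, together with T_A + T_B = T₀.
T_A = T₀·b/(a+b) = 432000·1380/3220 = 185100 N·m; T_B = 246900 N·m.

185000 N·m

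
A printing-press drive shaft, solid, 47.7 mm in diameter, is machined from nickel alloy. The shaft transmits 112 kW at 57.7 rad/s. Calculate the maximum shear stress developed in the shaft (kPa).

91100 kPa

ω = 57.7 rad/s, so T = P/ω = 112×10³ / 57.70 = 1941 N·m.
J = πd⁴/32 = π(0.0477)⁴/32 = 5.082×10^-7 m⁴.
τ_max = T·r/J = 1941 × 0.0239 / 5.082×10^-7 = 9.109×10^7 Pa.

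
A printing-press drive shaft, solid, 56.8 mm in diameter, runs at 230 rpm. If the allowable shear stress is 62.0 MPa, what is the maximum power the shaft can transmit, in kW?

J = πd⁴/32 = π(0.0568)⁴/32 = 1.022×10^-6 m⁴.
T_max = τ_allow·J/r = 6.20×10^7 × 1.022×10^-6 / 0.0284 = 2231 N·m.
ω = 2π·230/60 = 24.09 rad/s, so P_max = T_max·ω = 5.373×10^4 W.

53.7 kW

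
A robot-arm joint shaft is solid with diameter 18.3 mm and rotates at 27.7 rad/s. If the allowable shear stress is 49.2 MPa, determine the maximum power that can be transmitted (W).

J = πd⁴/32 = π(0.0183)⁴/32 = 1.101×10^-8 m⁴.
T_max = τ_allow·J/r = 4.92×10^7 × 1.101×10^-8 / 0.00915 = 59.20 N·m.
ω = 27.7 rad/s, so P_max = T_max·ω = 1640 W.

1640 W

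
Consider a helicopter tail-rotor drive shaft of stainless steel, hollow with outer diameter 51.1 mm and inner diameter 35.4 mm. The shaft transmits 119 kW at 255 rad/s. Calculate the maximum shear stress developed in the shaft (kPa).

23100 kPa

ω = 255 rad/s, so T = P/ω = 119×10³ / 255.0 = 466.7 N·m.
J = π(d_o⁴ − d_i⁴)/32 = π(0.0511⁴ − 0.0354⁴)/32 = 5.152×10^-7 m⁴.
τ_max = T·r/J = 466.7 × 0.0255 / 5.152×10^-7 = 2.314×10^7 Pa.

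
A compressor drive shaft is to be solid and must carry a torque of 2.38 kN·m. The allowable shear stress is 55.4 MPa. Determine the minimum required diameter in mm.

For a solid shaft τ_max = 16T/(πd³), so d = (16T/(π τ_allow))^(1/3) = (16·2380/(π·5.54×10^7))^(1/3) = 0.06026 m.

60.3 mm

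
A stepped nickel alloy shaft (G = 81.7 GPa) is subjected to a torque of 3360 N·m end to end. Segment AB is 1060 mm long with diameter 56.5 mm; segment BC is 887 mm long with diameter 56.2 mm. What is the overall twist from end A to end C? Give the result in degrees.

4.63°

J_AB = π(0.0565)⁴/32 = 1.00×10^-6 m⁴; J_BC = π(0.0562)⁴/32 = 9.79×10^-7 m⁴.
θ = (T/G)·Σ L_i/J_i = (3360/81.7×10⁹)·(1.06/1.00×10^-6 + 0.887/9.79×10^-7) = 0.08082 rad.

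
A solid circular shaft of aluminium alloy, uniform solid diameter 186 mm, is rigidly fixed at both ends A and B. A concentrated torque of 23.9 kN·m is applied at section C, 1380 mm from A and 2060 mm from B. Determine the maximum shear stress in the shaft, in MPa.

11.3 MPa

With uniform GJ and both ends fixed, compatibility θ_AC = θ_CB gives T_A·a = T_B·b, together with T_A + T_B = T₀.
T_A = T₀·b/(a+b) = 23900·2060/3440 = 14310 N·m; T_B = 9588 N·m.
τ in each portion: τ_AC = 1.13×10^7 Pa, τ_CB = 7.59×10^6 Pa; maximum is in AC.
τ_max = T_AC·r/J = 14310·0.0930/1.18×10^-4 = 1.133×10^7 Pa.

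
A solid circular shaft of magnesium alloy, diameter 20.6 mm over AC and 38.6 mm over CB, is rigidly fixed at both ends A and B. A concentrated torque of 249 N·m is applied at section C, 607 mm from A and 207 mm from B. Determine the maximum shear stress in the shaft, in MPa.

21.5 MPa

Compatibility: T_A·a/J_AC = T_B·b/J_CB with T_A + T_B = T₀.
J_AC = 1.77×10^-8 m⁴, J_CB = 2.18×10^-7 m⁴, so T_A = T₀·(J_AC/a)/((J_AC/a)+(J_CB/b)) = 6.703 N·m, T_B = 242.3 N·m.
τ in each portion: τ_AC = 3.90×10^6 Pa, τ_CB = 2.15×10^7 Pa; maximum is in CB.
τ_max = T_CB·r/J = 242.3·0.0193/2.18×10^-7 = 2.146×10^7 Pa.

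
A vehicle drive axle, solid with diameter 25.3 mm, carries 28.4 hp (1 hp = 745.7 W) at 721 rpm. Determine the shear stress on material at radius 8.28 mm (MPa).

57.7 MPa

ω = 2π·721/60 = 75.50 rad/s, so T = P/ω = 28.4×745.7 / 75.50 = 280.5 N·m.
J = πd⁴/32 = π(0.0253)⁴/32 = 4.022×10^-8 m⁴.
Shear stress varies linearly with radius: τ = T·r/J = 280.5 × 0.00828 / 4.022×10^-8 = 5.774×10^7 Pa.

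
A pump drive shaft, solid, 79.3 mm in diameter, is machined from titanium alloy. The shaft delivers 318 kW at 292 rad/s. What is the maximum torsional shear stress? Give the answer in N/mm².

ω = 292 rad/s, so T = P/ω = 318×10³ / 292.0 = 1089 N·m.
J = πd⁴/32 = π(0.0793)⁴/32 = 3.882×10^-6 m⁴.
τ_max = T·r/J = 1089 × 0.0396 / 3.882×10^-6 = 1.112×10^7 Pa.

11.1 N/mm²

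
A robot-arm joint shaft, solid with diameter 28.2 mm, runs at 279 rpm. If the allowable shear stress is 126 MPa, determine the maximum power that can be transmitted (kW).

J = πd⁴/32 = π(0.0282)⁴/32 = 6.209×10^-8 m⁴.
T_max = τ_allow·J/r = 1.26×10^8 × 6.209×10^-8 / 0.0141 = 554.8 N·m.
ω = 2π·279/60 = 29.22 rad/s, so P_max = T_max·ω = 1.621×10^4 W.

16.2 kW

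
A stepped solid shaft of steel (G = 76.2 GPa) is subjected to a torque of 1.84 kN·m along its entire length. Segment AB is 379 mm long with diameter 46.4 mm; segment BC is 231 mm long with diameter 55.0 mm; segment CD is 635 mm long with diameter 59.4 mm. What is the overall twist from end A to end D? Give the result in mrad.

38.9 mrad

J_AB = π(0.0464)⁴/32 = 4.55×10^-7 m⁴; J_BC = π(0.0550)⁴/32 = 8.98×10^-7 m⁴; J_CD = π(0.0594)⁴/32 = 1.22×10^-6 m⁴.
θ = (T/G)·Σ L_i/J_i = (1840/76.2×10⁹)·(0.379/4.55×10^-7 + 0.231/8.98×10^-7 + 0.635/1.22×10^-6) = 0.03887 rad.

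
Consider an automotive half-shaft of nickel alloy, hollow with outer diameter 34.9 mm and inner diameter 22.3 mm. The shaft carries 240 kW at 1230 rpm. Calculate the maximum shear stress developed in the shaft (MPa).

ω = 2π·1230/60 = 128.8 rad/s, so T = P/ω = 240×10³ / 128.8 = 1863 N·m.
J = π(d_o⁴ − d_i⁴)/32 = π(0.0349⁴ − 0.0223⁴)/32 = 1.214×10^-7 m⁴.
τ_max = T·r/J = 1863 × 0.0175 / 1.214×10^-7 = 2.679×10^8 Pa.

268 MPa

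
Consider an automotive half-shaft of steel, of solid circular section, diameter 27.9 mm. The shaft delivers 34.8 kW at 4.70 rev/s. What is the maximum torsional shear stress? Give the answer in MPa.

276 MPa

ω = 2π·4.70 = 29.53 rad/s, so T = P/ω = 34.8×10³ / 29.53 = 1178 N·m.
J = πd⁴/32 = π(0.0279)⁴/32 = 5.949×10^-8 m⁴.
τ_max = T·r/J = 1178 × 0.0139 / 5.949×10^-8 = 2.763×10^8 Pa.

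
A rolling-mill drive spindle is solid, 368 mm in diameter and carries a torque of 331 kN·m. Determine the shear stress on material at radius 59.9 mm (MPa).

11.0 MPa

J = πd⁴/32 = π(0.368)⁴/32 = 1.800×10^-3 m⁴.
Shear stress varies linearly with radius: τ = T·r/J = 331000 × 0.0599 / 1.800×10^-3 = 1.101×10^7 Pa.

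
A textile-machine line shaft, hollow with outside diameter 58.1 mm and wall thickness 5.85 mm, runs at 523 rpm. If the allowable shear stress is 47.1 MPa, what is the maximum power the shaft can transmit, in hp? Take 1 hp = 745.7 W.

J = π(d_o⁴ − d_i⁴)/32 = π(0.0581⁴ − 0.0464⁴)/32 = 6.636×10^-7 m⁴.
T_max = τ_allow·J/r = 4.71×10^7 × 6.636×10^-7 / 0.0290 = 1076 N·m.
ω = 2π·523/60 = 54.77 rad/s, so P_max = T_max·ω = 5.893×10^4 W.

79.0 hp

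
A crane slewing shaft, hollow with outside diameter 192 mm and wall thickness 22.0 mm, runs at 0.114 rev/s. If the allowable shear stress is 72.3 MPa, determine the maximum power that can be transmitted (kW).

J = π(d_o⁴ − d_i⁴)/32 = π(0.192⁴ − 0.148⁴)/32 = 8.631×10^-5 m⁴.
T_max = τ_allow·J/r = 7.23×10^7 × 8.631×10^-5 / 0.0960 = 65000 N·m.
ω = 2π·0.114 = 0.7163 rad/s, so P_max = T_max·ω = 4.656×10^4 W.

46.6 kW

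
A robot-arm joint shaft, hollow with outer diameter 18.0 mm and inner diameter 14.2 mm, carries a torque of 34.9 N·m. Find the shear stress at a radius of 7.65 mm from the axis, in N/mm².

J = π(d_o⁴ − d_i⁴)/32 = π(0.0180⁴ − 0.0142⁴)/32 = 6.314×10^-9 m⁴.
Shear stress varies linearly with radius: τ = T·r/J = 34.90 × 0.00765 / 6.314×10^-9 = 4.228×10^7 Pa.

42.3 N/mm²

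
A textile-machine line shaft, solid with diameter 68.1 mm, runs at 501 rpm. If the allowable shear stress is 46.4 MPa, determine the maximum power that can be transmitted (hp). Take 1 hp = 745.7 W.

202 hp

J = πd⁴/32 = π(0.0681)⁴/32 = 2.111×10^-6 m⁴.
T_max = τ_allow·J/r = 4.64×10^7 × 2.111×10^-6 / 0.0340 = 2877 N·m.
ω = 2π·501/60 = 52.46 rad/s, so P_max = T_max·ω = 1.510×10^5 W.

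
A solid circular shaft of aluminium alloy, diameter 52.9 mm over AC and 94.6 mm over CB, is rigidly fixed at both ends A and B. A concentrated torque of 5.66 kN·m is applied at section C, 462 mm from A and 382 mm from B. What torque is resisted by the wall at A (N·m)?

Compatibility: T_A·a/J_AC = T_B·b/J_CB with T_A + T_B = T₀.
J_AC = 7.69×10^-7 m⁴, J_CB = 7.86×10^-6 m⁴, so T_A = T₀·(J_AC/a)/((J_AC/a)+(J_CB/b)) = 423.4 N·m, T_B = 5237 N·m.

423 N·m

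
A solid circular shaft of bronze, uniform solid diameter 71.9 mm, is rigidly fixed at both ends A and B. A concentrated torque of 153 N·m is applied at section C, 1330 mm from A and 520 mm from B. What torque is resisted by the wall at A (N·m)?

43.0 N·m

With uniform GJ and both ends fixed, compatibility θ_AC = θ_CB gives T_A·a = T_B·b, together with T_A + T_B = T₀.
T_A = T₀·b/(a+b) = 153.0·520/1850 = 43.01 N·m; T_B = 110.0 N·m.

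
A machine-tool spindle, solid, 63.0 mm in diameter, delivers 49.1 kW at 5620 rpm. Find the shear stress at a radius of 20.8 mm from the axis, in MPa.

1.12 MPa

ω = 2π·5620/60 = 588.5 rad/s, so T = P/ω = 49.1×10³ / 588.5 = 83.43 N·m.
J = πd⁴/32 = π(0.0630)⁴/32 = 1.547×10^-6 m⁴.
Shear stress varies linearly with radius: τ = T·r/J = 83.43 × 0.0208 / 1.547×10^-6 = 1.122×10^6 Pa.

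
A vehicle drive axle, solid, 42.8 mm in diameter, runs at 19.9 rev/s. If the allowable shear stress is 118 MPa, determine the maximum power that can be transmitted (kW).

J = πd⁴/32 = π(0.0428)⁴/32 = 3.294×10^-7 m⁴.
T_max = τ_allow·J/r = 1.18×10^8 × 3.294×10^-7 / 0.0214 = 1817 N·m.
ω = 2π·19.9 = 125.0 rad/s, so P_max = T_max·ω = 2.271×10^5 W.

227 kW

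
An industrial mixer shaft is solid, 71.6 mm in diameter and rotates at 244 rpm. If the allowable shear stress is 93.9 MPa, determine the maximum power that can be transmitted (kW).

J = πd⁴/32 = π(0.0716)⁴/32 = 2.580×10^-6 m⁴.
T_max = τ_allow·J/r = 9.39×10^7 × 2.580×10^-6 / 0.0358 = 6768 N·m.
ω = 2π·244/60 = 25.55 rad/s, so P_max = T_max·ω = 1.729×10^5 W.

173 kW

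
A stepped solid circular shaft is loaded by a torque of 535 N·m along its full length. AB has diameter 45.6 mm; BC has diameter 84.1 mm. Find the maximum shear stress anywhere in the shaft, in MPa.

Under the same torque, τ_max = 16T/(πd³) is largest where d is smallest — segment AB (d = 45.6 mm).
τ_max = 16·535.0/(π·(0.0456)³) = 2.874×10^7 Pa.

28.7 MPa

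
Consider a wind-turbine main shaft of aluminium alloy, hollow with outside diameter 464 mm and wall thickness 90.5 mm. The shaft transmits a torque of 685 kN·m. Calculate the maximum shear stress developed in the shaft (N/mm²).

J = π(d_o⁴ − d_i⁴)/32 = π(0.464⁴ − 0.283⁴)/32 = 3.921×10^-3 m⁴.
τ_max = T·r/J = 685000 × 0.232 / 3.921×10^-3 = 4.053×10^7 Pa.

40.5 N/mm²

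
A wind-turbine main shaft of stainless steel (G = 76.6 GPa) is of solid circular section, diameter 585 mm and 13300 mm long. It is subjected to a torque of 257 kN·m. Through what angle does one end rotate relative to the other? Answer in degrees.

0.222°

J = πd⁴/32 = π(0.585)⁴/32 = 0.01150 m⁴.
θ = T·L/(G·J) = 257000 × 13.3 / (76.6×10⁹ × 0.01150) = 3.881×10^-3 rad.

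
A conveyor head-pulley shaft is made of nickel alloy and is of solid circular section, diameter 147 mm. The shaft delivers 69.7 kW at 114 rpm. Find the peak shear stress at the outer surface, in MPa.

9.36 MPa

ω = 2π·114/60 = 11.94 rad/s, so T = P/ω = 69.7×10³ / 11.94 = 5838 N·m.
J = πd⁴/32 = π(0.147)⁴/32 = 4.584×10^-5 m⁴.
τ_max = T·r/J = 5838 × 0.0735 / 4.584×10^-5 = 9.361×10^6 Pa.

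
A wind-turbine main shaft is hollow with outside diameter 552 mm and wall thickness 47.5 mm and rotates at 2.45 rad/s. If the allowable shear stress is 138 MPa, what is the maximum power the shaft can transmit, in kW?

5920 kW

J = π(d_o⁴ − d_i⁴)/32 = π(0.552⁴ − 0.457⁴)/32 = 4.833×10^-3 m⁴.
T_max = τ_allow·J/r = 1.38×10^8 × 4.833×10^-3 / 0.276 = 2.416e6 N·m.
ω = 2.45 rad/s, so P_max = T_max·ω = 5.920×10^6 W.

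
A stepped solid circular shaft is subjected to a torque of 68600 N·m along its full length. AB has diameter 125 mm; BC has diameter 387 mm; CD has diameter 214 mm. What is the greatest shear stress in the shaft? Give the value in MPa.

Under the same torque, τ_max = 16T/(πd³) is largest where d is smallest — segment AB (d = 125 mm).
τ_max = 16·68600/(π·(0.125)³) = 1.789×10^8 Pa.

179 MPa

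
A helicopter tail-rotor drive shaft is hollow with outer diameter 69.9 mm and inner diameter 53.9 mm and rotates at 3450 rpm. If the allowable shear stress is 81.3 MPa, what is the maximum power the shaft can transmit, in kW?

1270 kW

J = π(d_o⁴ − d_i⁴)/32 = π(0.0699⁴ − 0.0539⁴)/32 = 1.515×10^-6 m⁴.
T_max = τ_allow·J/r = 8.13×10^7 × 1.515×10^-6 / 0.0350 = 3524 N·m.
ω = 2π·3450/60 = 361.3 rad/s, so P_max = T_max·ω = 1.273×10^6 W.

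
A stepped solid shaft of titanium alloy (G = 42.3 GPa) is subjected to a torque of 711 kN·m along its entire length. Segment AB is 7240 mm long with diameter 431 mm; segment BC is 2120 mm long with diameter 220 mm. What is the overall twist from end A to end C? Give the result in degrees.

10.9°

J_AB = π(0.431)⁴/32 = 3.39×10^-3 m⁴; J_BC = π(0.220)⁴/32 = 2.30×10^-4 m⁴.
θ = (T/G)·Σ L_i/J_i = (711000/42.3×10⁹)·(7.24/3.39×10^-3 + 2.12/2.30×10^-4) = 0.1909 rad.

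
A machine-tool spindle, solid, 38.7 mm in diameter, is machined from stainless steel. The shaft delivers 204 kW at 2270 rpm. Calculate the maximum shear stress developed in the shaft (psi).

10900 psi

ω = 2π·2270/60 = 237.7 rad/s, so T = P/ω = 204×10³ / 237.7 = 858.2 N·m.
J = πd⁴/32 = π(0.0387)⁴/32 = 2.202×10^-7 m⁴.
τ_max = T·r/J = 858.2 × 0.0194 / 2.202×10^-7 = 7.541×10^7 Pa.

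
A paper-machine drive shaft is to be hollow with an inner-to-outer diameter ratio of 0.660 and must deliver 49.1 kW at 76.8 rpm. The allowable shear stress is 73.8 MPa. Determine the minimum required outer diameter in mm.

ω = 2π·76.8/60 = 8.042 rad/s, so T = P/ω = 49.1×10³ / 8.042 = 6105 N·m.
For a hollow shaft with d_i/d_o = 0.660: τ_max = 16T/(π d_o³ (1−k⁴)), so d_o = [16T/(π τ_allow (1−k⁴))]^(1/3) = [16·6105/(π·7.38×10^7·0.8103)]^(1/3) = 0.08041 m.

80.4 mm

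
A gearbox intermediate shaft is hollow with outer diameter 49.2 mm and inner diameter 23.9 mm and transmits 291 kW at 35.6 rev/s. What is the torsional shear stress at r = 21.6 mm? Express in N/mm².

51.7 N/mm²

ω = 2π·35.6 = 223.7 rad/s, so T = P/ω = 291×10³ / 223.7 = 1301 N·m.
J = π(d_o⁴ − d_i⁴)/32 = π(0.0492⁴ − 0.0239⁴)/32 = 5.432×10^-7 m⁴.
Shear stress varies linearly with radius: τ = T·r/J = 1301 × 0.0216 / 5.432×10^-7 = 5.173×10^7 Pa.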